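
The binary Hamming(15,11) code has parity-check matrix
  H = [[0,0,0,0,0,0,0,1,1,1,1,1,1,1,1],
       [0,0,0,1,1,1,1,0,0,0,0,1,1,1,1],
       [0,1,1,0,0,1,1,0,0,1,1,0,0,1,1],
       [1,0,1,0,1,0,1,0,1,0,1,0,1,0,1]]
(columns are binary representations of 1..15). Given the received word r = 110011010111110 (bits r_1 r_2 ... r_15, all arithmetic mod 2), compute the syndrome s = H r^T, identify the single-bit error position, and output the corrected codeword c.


s = (0, 1, 1, 0)^T, error position = 6, corrected codeword c = 110010010111110

Compute s = H r^T mod 2 one row at a time:
  s_1 = 1 + 0 + 1 + 1 + 1 + 1 + 1 + 0 = 6 ≡ 0 (mod 2).
  s_2 = 0 + 1 + 1 + 0 + 1 + 1 + 1 + 0 = 5 ≡ 1 (mod 2).
  s_3 = 1 + 0 + 1 + 0 + 1 + 1 + 1 + 0 = 5 ≡ 1 (mod 2).
  s_4 = 1 + 0 + 1 + 0 + 0 + 1 + 1 + 0 = 4 ≡ 0 (mod 2).
s = (0, 1, 1, 0)^T — this equals column 6 of H (binary 0110), so error is at position 6.
Correct: flip bit 6 of r = 110011010111110 to get c = 110010010111110.


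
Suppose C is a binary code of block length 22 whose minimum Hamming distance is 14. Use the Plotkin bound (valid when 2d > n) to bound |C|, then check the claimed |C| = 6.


Plotkin bound M ≤ 4; given |C| = 6 > bound (violated).

Check applicability: 2d = 28, n = 22.
2d − n = 6 > 0, so Plotkin applies.
Compute d/(2d−n) = 14/6 ≈ 2.3333.
⌊d/(2d−n)⌋ = 2.
Plotkin bound: M ≤ 2·2 = 4.
Given |C| = 6, check: VIOLATED.
This |C| is above the Plotkin bound, so no binary code with n = 22, d = 14 and 6 codewords exists.


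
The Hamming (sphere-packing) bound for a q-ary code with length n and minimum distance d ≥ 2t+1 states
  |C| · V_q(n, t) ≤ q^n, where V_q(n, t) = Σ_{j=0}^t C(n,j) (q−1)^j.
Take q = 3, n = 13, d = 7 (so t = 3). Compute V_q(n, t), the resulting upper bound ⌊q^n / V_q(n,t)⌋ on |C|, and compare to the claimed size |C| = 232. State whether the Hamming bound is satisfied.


V_q(n, t) = 2627, q^n = 1594323, Hamming bound = 606, |C| = 232 ≤ bound (satisfied).

Step 1: Compute V_q(n, t) = Σ_{j=0}^3 C(n, j) (q−1)^j.
  j = 0: C(13,0)·(2)^0 = 1·1 = 1.
  j = 1: C(13,1)·(2)^1 = 13·2 = 26.
  j = 2: C(13,2)·(2)^2 = 78·4 = 312.
  j = 3: C(13,3)·(2)^3 = 286·8 = 2288.
  V_q(n, t) = 1 + 26 + 312 + 2288 = 2627.
Step 2: q^n = 3^13 = 1594323.
Step 3: Hamming bound ⌊q^n / V_q(n,t)⌋ = ⌊1594323/2627⌋ = 606.
Step 4: Compare |C| = 232 to 606: satisfied.
The claimed |C| lies below the Hamming bound.


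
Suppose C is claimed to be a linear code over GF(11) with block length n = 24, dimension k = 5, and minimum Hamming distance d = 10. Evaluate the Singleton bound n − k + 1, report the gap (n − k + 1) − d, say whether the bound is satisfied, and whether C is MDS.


Singleton RHS = n − k + 1 = 20, slack = 10, bound satisfied, not MDS.

Singleton bound: d ≤ n − k + 1.
Here n = 24, k = 5, so n − k + 1 = 20.
Given d = 10, check d ≤ 20: YES.
Slack = (n − k + 1) − d = 10.
The code is NOT MDS (slack = 10 > 0).
Description: the claimed parameters are [24, 5, 10]_11; such a code would be non-MDS.


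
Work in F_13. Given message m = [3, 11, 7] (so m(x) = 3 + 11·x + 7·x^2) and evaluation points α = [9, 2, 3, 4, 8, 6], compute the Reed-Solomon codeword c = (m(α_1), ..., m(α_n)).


c = [6, 1, 8, 3, 6, 9]

Message polynomial: m(x) = 3 + 11·x + 7·x^2 (mod 13).
For each evaluation point α_i, compute m(α_i) mod 13:
  α_1 = 9: Horner steps 7 → 9 → 6, so m(9) = 6.
  α_2 = 2: Horner steps 7 → 12 → 1, so m(2) = 1.
  α_3 = 3: Horner steps 7 → 6 → 8, so m(3) = 8.
  α_4 = 4: Horner steps 7 → 0 → 3, so m(4) = 3.
  α_5 = 8: Horner steps 7 → 2 → 6, so m(8) = 6.
  α_6 = 6: Horner steps 7 → 1 → 9, so m(6) = 9.
Codeword c = [6, 1, 8, 3, 6, 9] ∈ F_13^6.


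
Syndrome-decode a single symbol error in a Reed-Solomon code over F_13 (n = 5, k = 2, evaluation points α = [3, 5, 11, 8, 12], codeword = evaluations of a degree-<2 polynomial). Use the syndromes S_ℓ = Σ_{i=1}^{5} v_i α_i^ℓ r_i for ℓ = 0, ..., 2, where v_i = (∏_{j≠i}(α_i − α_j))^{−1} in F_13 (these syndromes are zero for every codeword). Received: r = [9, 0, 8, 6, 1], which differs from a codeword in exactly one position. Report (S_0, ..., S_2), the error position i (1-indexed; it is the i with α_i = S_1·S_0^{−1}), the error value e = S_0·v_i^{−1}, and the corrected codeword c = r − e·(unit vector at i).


S = (4, 5, 3), error at position 3, error magnitude e = 9, c = [9, 0, 12, 6, 1].

Step 1: column multipliers v_i = (∏_{j≠i}(α_i − α_j))^{−1} mod 13.
  i = 1 (α = 3): (3−5)(3−11)(3−8)(3−12) = (−2)·(−8)·(−5)·(−9) = 720 ≡ 5, so v_1 = 5^{−1} = 8 (mod 13).
  i = 2 (α = 5): (5−3)(5−11)(5−8)(5−12) = 2·(−6)·(−3)·(−7) = −252 ≡ 8, so v_2 = 8^{−1} = 5 (mod 13).
  i = 3 (α = 11): (11−3)(11−5)(11−8)(11−12) = 8·6·3·(−1) = −144 ≡ 12, so v_3 = 12^{−1} = 12 (mod 13).
  i = 4 (α = 8): (8−3)(8−5)(8−11)(8−12) = 5·3·(−3)·(−4) = 180 ≡ 11, so v_4 = 11^{−1} = 6 (mod 13).
  i = 5 (α = 12): (12−3)(12−5)(12−11)(12−8) = 9·7·1·4 = 252 ≡ 5, so v_5 = 5^{−1} = 8 (mod 13).
  v = [8, 5, 12, 6, 8].
Step 2: syndromes of r = [9, 0, 8, 6, 1] (all sums mod 13).
  S_0 = Σ v_i r_i = 8·9 + 5·0 + 12·8 + 6·6 + 8·1 = 212 ≡ 4.
  S_1 = Σ v_i α_i r_i = 8·3·9 + 5·5·0 + 12·11·8 + 6·8·6 + 8·12·1 = 1656 ≡ 5.
  α_i^2 mod 13 = [9, 12, 4, 12, 1].
  S_2 = Σ v_i α_i^2 r_i = 8·9·9 + 5·12·0 + 12·4·8 + 6·12·6 + 8·1·1 = 1472 ≡ 3.
  S = (4, 5, 3) ≠ 0, so r is not a codeword (an error is present).
Step 3: locate the error. For a single error e at position i, S_ℓ = v_i·e·α_i^ℓ, so α_err = S_1/S_0.
  S_0^{−1} = 4^{−1} = 10 (mod 13), so α_err = 5·10 = 50 ≡ 11 = α_3. Error position i = 3.
  Consistency check: S_2/S_1 = 3·8 = 24 ≡ 11 = α_err ✓ (single-error assumption holds).
Step 4: error magnitude e = S_0/v_3 = S_0·∏_{j≠3}(α_3 − α_j) = 4·12 = 48 ≡ 9 (mod 13).
Step 5: correct position 3: c_3 = r_3 − e = 8 − 9 ≡ 12 (mod 13). Hence c = [9, 0, 12, 6, 1].
  Check: interpolating c through the α_i gives m(x) = 3 + 2·x (degree < 2) with m(α_i) = c_i for every i, so c is indeed a codeword.


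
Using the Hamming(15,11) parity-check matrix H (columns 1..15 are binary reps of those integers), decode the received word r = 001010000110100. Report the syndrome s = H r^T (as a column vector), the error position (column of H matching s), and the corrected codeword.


s = (1, 0, 1, 0)^T, error position = 10, corrected codeword c = 001010000010100

Compute s = H r^T mod 2 one row at a time:
  s_1 = 0 + 0 + 1 + 1 + 0 + 1 + 0 + 0 = 3 ≡ 1 (mod 2).
  s_2 = 0 + 1 + 0 + 0 + 0 + 1 + 0 + 0 = 2 ≡ 0 (mod 2).
  s_3 = 0 + 1 + 0 + 0 + 1 + 1 + 0 + 0 = 3 ≡ 1 (mod 2).
  s_4 = 0 + 1 + 1 + 0 + 0 + 1 + 1 + 0 = 4 ≡ 0 (mod 2).
s = (1, 0, 1, 0)^T — this equals column 10 of H (binary 1010), so error is at position 10.
Correct: flip bit 10 of r = 001010000110100 to get c = 001010000010100.


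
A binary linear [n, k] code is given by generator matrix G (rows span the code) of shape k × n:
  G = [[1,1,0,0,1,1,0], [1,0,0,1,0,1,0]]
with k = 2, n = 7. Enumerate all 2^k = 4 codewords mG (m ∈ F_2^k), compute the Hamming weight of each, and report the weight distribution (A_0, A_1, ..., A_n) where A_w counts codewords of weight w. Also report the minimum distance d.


Weight distribution: A_0 = 1, A_3 = 2, A_4 = 1. Minimum distance d = 3.

Enumerate all 2^2 = 4 messages m ∈ F_2^2.
For each, compute codeword c = mG in F_2^7, then tally its weight.
  m = 00 → c = 0000000, weight = 0.
  m = 10 → c = 1100110, weight = 4.
  m = 01 → c = 1001010, weight = 3.
  m = 11 → c = 0101100, weight = 3.
Tally weights:
  weight 0: 1 codewords.
  weight 3: 2 codewords.
  weight 4: 1 codewords.
Minimum distance d = smallest w > 0 with A_w > 0 = 3.
Sanity: Σ A_w = 4 = 2^2 = 4 ✓.


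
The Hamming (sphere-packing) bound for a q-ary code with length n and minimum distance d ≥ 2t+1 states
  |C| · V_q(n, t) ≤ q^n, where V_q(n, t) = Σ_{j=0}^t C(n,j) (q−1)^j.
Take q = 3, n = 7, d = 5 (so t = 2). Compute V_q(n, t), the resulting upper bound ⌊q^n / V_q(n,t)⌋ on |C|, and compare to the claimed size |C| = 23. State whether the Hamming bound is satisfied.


V_q(n, t) = 99, q^n = 2187, Hamming bound = 22, |C| = 23 > bound (violated).

Step 1: Compute V_q(n, t) = Σ_{j=0}^2 C(n, j) (q−1)^j.
  j = 0: C(7,0)·(2)^0 = 1·1 = 1.
  j = 1: C(7,1)·(2)^1 = 7·2 = 14.
  j = 2: C(7,2)·(2)^2 = 21·4 = 84.
  V_q(n, t) = 1 + 14 + 84 = 99.
Step 2: q^n = 3^7 = 2187.
Step 3: Hamming bound ⌊q^n / V_q(n,t)⌋ = ⌊2187/99⌋ = 22.
Step 4: Compare |C| = 23 to 22: violated.
The claimed |C| lies above the Hamming bound, so no 3-ary code of length 7 with d ≥ 5 can have 23 codewords.


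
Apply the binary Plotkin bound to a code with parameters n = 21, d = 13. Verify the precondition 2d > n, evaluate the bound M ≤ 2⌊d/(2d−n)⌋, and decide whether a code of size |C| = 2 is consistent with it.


Plotkin bound M ≤ 4; given |C| = 2 ≤ bound (satisfied).

Check applicability: 2d = 26, n = 21.
2d − n = 5 > 0, so Plotkin applies.
Compute d/(2d−n) = 13/5 ≈ 2.6000.
⌊d/(2d−n)⌋ = 2.
Plotkin bound: M ≤ 2·2 = 4.
Given |C| = 2, check: satisfied.
This |C| is below the Plotkin bound.


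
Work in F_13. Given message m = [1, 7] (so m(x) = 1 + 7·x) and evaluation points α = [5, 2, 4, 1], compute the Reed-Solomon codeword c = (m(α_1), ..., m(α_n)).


c = [10, 2, 3, 8]

Message polynomial: m(x) = 1 + 7·x (mod 13).
For each evaluation point α_i, compute m(α_i) mod 13:
  α_1 = 5: Horner steps 7 → 10, so m(5) = 10.
  α_2 = 2: Horner steps 7 → 2, so m(2) = 2.
  α_3 = 4: Horner steps 7 → 3, so m(4) = 3.
  α_4 = 1: Horner steps 7 → 8, so m(1) = 8.
Codeword c = [10, 2, 3, 8] ∈ F_13^4.


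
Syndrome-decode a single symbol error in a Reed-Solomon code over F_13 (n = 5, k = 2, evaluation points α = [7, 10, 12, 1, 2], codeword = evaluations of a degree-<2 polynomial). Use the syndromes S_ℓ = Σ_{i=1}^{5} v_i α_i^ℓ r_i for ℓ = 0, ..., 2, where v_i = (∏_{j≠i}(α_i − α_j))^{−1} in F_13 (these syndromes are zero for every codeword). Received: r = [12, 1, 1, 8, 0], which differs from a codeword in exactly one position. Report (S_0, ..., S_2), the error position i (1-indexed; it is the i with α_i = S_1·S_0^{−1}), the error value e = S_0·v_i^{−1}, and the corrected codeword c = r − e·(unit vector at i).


S = (2, 11, 2), error at position 3, error magnitude e = 3, c = [12, 1, 11, 8, 0].

Step 1: column multipliers v_i = (∏_{j≠i}(α_i − α_j))^{−1} mod 13.
  i = 1 (α = 7): (7−10)(7−12)(7−1)(7−2) = (−3)·(−5)·6·5 = 450 ≡ 8, so v_1 = 8^{−1} = 5 (mod 13).
  i = 2 (α = 10): (10−7)(10−12)(10−1)(10−2) = 3·(−2)·9·8 = −432 ≡ 10, so v_2 = 10^{−1} = 4 (mod 13).
  i = 3 (α = 12): (12−7)(12−10)(12−1)(12−2) = 5·2·11·10 = 1100 ≡ 8, so v_3 = 8^{−1} = 5 (mod 13).
  i = 4 (α = 1): (1−7)(1−10)(1−12)(1−2) = (−6)·(−9)·(−11)·(−1) = 594 ≡ 9, so v_4 = 9^{−1} = 3 (mod 13).
  i = 5 (α = 2): (2−7)(2−10)(2−12)(2−1) = (−5)·(−8)·(−10)·1 = −400 ≡ 3, so v_5 = 3^{−1} = 9 (mod 13).
  v = [5, 4, 5, 3, 9].
Step 2: syndromes of r = [12, 1, 1, 8, 0] (all sums mod 13).
  S_0 = Σ v_i r_i = 5·12 + 4·1 + 5·1 + 3·8 + 9·0 = 93 ≡ 2.
  S_1 = Σ v_i α_i r_i = 5·7·12 + 4·10·1 + 5·12·1 + 3·1·8 + 9·2·0 = 544 ≡ 11.
  α_i^2 mod 13 = [10, 9, 1, 1, 4].
  S_2 = Σ v_i α_i^2 r_i = 5·10·12 + 4·9·1 + 5·1·1 + 3·1·8 + 9·4·0 = 665 ≡ 2.
  S = (2, 11, 2) ≠ 0, so r is not a codeword (an error is present).
Step 3: locate the error. For a single error e at position i, S_ℓ = v_i·e·α_i^ℓ, so α_err = S_1/S_0.
  S_0^{−1} = 2^{−1} = 7 (mod 13), so α_err = 11·7 = 77 ≡ 12 = α_3. Error position i = 3.
  Consistency check: S_2/S_1 = 2·6 = 12 ≡ 12 = α_err ✓ (single-error assumption holds).
Step 4: error magnitude e = S_0/v_3 = S_0·∏_{j≠3}(α_3 − α_j) = 2·8 = 16 ≡ 3 (mod 13).
Step 5: correct position 3: c_3 = r_3 − e = 1 − 3 ≡ 11 (mod 13). Hence c = [12, 1, 11, 8, 0].
  Check: interpolating c through the α_i gives m(x) = 3 + 5·x (degree < 2) with m(α_i) = c_i for every i, so c is indeed a codeword.


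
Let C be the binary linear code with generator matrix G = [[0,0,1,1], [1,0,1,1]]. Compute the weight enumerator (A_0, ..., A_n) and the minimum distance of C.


Weight distribution: A_0 = 1, A_1 = 1, A_2 = 1, A_3 = 1. Minimum distance d = 1.

Enumerate all 2^2 = 4 messages m ∈ F_2^2.
For each, compute codeword c = mG in F_2^4, then tally its weight.
  m = 00 → c = 0000, weight = 0.
  m = 10 → c = 0011, weight = 2.
  m = 01 → c = 1011, weight = 3.
  m = 11 → c = 1000, weight = 1.
Tally weights:
  weight 0: 1 codewords.
  weight 1: 1 codewords.
  weight 2: 1 codewords.
  weight 3: 1 codewords.
Minimum distance d = smallest w > 0 with A_w > 0 = 1.
Sanity: Σ A_w = 4 = 2^2 = 4 ✓.


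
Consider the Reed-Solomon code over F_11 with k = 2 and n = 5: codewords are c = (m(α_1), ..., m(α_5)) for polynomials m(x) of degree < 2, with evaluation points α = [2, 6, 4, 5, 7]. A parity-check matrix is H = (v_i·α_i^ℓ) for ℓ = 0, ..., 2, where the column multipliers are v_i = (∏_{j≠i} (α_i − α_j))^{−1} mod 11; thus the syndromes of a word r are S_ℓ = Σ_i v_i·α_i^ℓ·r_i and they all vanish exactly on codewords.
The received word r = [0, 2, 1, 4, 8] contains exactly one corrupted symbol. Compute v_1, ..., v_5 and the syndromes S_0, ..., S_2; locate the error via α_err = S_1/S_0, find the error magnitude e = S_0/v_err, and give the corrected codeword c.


S = (5, 3, 4), error at position 4, error magnitude e = 8, c = [0, 2, 1, 7, 8].

Step 1: column multipliers v_i = (∏_{j≠i}(α_i − α_j))^{−1} mod 11.
  i = 1 (α = 2): (2−6)(2−4)(2−5)(2−7) = (−4)·(−2)·(−3)·(−5) = 120 ≡ 10, so v_1 = 10^{−1} = 10 (mod 11).
  i = 2 (α = 6): (6−2)(6−4)(6−5)(6−7) = 4·2·1·(−1) = −8 ≡ 3, so v_2 = 3^{−1} = 4 (mod 11).
  i = 3 (α = 4): (4−2)(4−6)(4−5)(4−7) = 2·(−2)·(−1)·(−3) = −12 ≡ 10, so v_3 = 10^{−1} = 10 (mod 11).
  i = 4 (α = 5): (5−2)(5−6)(5−4)(5−7) = 3·(−1)·1·(−2) = 6 ≡ 6, so v_4 = 6^{−1} = 2 (mod 11).
  i = 5 (α = 7): (7−2)(7−6)(7−4)(7−5) = 5·1·3·2 = 30 ≡ 8, so v_5 = 8^{−1} = 7 (mod 11).
  v = [10, 4, 10, 2, 7].
Step 2: syndromes of r = [0, 2, 1, 4, 8] (all sums mod 11).
  S_0 = Σ v_i r_i = 10·0 + 4·2 + 10·1 + 2·4 + 7·8 = 82 ≡ 5.
  S_1 = Σ v_i α_i r_i = 10·2·0 + 4·6·2 + 10·4·1 + 2·5·4 + 7·7·8 = 520 ≡ 3.
  α_i^2 mod 11 = [4, 3, 5, 3, 5].
  S_2 = Σ v_i α_i^2 r_i = 10·4·0 + 4·3·2 + 10·5·1 + 2·3·4 + 7·5·8 = 378 ≡ 4.
  S = (5, 3, 4) ≠ 0, so r is not a codeword (an error is present).
Step 3: locate the error. For a single error e at position i, S_ℓ = v_i·e·α_i^ℓ, so α_err = S_1/S_0.
  S_0^{−1} = 5^{−1} = 9 (mod 11), so α_err = 3·9 = 27 ≡ 5 = α_4. Error position i = 4.
  Consistency check: S_2/S_1 = 4·4 = 16 ≡ 5 = α_err ✓ (single-error assumption holds).
Step 4: error magnitude e = S_0/v_4 = S_0·∏_{j≠4}(α_4 − α_j) = 5·6 = 30 ≡ 8 (mod 11).
Step 5: correct position 4: c_4 = r_4 − e = 4 − 8 ≡ 7 (mod 11). Hence c = [0, 2, 1, 7, 8].
  Check: interpolating c through the α_i gives m(x) = 10 + 6·x (degree < 2) with m(α_i) = c_i for every i, so c is indeed a codeword.


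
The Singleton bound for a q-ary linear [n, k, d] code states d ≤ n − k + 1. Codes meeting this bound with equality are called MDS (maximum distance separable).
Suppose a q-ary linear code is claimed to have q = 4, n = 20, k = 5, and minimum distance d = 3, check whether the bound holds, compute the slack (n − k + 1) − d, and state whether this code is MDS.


Singleton RHS = n − k + 1 = 16, slack = 13, bound satisfied, not MDS.

Singleton bound: d ≤ n − k + 1.
Here n = 20, k = 5, so n − k + 1 = 16.
Given d = 3, check d ≤ 16: YES.
Slack = (n − k + 1) − d = 13.
The code is NOT MDS (slack = 13 > 0).
Description: the claimed parameters are [20, 5, 3]_4; such a code would be non-MDS.


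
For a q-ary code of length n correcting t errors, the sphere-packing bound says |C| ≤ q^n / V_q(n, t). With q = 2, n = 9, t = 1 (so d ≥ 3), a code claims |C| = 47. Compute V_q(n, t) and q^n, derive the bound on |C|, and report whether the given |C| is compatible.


V_q(n, t) = 10, q^n = 512, Hamming bound = 51, |C| = 47 ≤ bound (satisfied).

Step 1: Compute V_q(n, t) = Σ_{j=0}^1 C(n, j) (q−1)^j.
  j = 0: C(9,0)·(1)^0 = 1·1 = 1.
  j = 1: C(9,1)·(1)^1 = 9·1 = 9.
  V_q(n, t) = 1 + 9 = 10.
Step 2: q^n = 2^9 = 512.
Step 3: Hamming bound ⌊q^n / V_q(n,t)⌋ = ⌊512/10⌋ = 51.
Step 4: Compare |C| = 47 to 51: satisfied.
The claimed |C| lies below the Hamming bound.


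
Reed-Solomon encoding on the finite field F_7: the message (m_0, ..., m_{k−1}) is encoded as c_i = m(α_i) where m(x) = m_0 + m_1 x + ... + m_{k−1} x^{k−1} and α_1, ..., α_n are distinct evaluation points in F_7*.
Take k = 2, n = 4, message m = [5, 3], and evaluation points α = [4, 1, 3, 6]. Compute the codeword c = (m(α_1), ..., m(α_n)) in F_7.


c = [3, 1, 0, 2]

Message polynomial: m(x) = 5 + 3·x (mod 7).
For each evaluation point α_i, compute m(α_i) mod 7:
  α_1 = 4: Horner steps 3 → 3, so m(4) = 3.
  α_2 = 1: Horner steps 3 → 1, so m(1) = 1.
  α_3 = 3: Horner steps 3 → 0, so m(3) = 0.
  α_4 = 6: Horner steps 3 → 2, so m(6) = 2.
Codeword c = [3, 1, 0, 2] ∈ F_7^4.


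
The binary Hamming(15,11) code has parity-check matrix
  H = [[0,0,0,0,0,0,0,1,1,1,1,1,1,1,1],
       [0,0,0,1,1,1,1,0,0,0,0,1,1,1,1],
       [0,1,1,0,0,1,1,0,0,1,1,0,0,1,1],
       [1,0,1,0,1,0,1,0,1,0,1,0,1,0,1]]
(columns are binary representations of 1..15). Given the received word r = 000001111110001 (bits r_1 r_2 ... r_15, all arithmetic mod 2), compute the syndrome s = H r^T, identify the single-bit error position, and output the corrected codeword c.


s = (1, 1, 1, 0)^T, error position = 14, corrected codeword c = 000001111110011

Compute s = H r^T mod 2 one row at a time:
  s_1 = 1 + 1 + 1 + 1 + 0 + 0 + 0 + 1 = 5 ≡ 1 (mod 2).
  s_2 = 0 + 0 + 1 + 1 + 0 + 0 + 0 + 1 = 3 ≡ 1 (mod 2).
  s_3 = 0 + 0 + 1 + 1 + 1 + 1 + 0 + 1 = 5 ≡ 1 (mod 2).
  s_4 = 0 + 0 + 0 + 1 + 1 + 1 + 0 + 1 = 4 ≡ 0 (mod 2).
s = (1, 1, 1, 0)^T — this equals column 14 of H (binary 1110), so error is at position 14.
Correct: flip bit 14 of r = 000001111110001 to get c = 000001111110011.


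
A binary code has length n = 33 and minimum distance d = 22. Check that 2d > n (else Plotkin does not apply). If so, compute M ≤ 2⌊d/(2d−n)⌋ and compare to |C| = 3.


Plotkin bound M ≤ 4; given |C| = 3 ≤ bound (satisfied).

Check applicability: 2d = 44, n = 33.
2d − n = 11 > 0, so Plotkin applies.
Compute d/(2d−n) = 22/11 ≈ 2.0000.
⌊d/(2d−n)⌋ = 2.
Plotkin bound: M ≤ 2·2 = 4.
Given |C| = 3, check: satisfied.
This |C| is below the Plotkin bound.


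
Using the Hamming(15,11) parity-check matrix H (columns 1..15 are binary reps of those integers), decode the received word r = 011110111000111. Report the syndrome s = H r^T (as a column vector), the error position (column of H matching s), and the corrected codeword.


s = (1, 0, 1, 0)^T, error position = 10, corrected codeword c = 011110111100111

Compute s = H r^T mod 2 one row at a time:
  s_1 = 1 + 1 + 0 + 0 + 0 + 1 + 1 + 1 = 5 ≡ 1 (mod 2).
  s_2 = 1 + 1 + 0 + 1 + 0 + 1 + 1 + 1 = 6 ≡ 0 (mod 2).
  s_3 = 1 + 1 + 0 + 1 + 0 + 0 + 1 + 1 = 5 ≡ 1 (mod 2).
  s_4 = 0 + 1 + 1 + 1 + 1 + 0 + 1 + 1 = 6 ≡ 0 (mod 2).
s = (1, 0, 1, 0)^T — this equals column 10 of H (binary 1010), so error is at position 10.
Correct: flip bit 10 of r = 011110111000111 to get c = 011110111100111.


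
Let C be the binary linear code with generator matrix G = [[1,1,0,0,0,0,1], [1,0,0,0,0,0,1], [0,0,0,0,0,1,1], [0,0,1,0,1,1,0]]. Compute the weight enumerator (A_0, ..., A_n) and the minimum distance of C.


Weight distribution: A_0 = 1, A_1 = 1, A_2 = 3, A_3 = 6, A_4 = 3, A_5 = 1, A_6 = 1. Minimum distance d = 1.

Enumerate all 2^4 = 16 messages m ∈ F_2^4.
For each, compute codeword c = mG in F_2^7, then tally its weight.
  m = 0000 → c = 0000000, weight = 0.
  m = 1000 → c = 1100001, weight = 3.
  m = 0100 → c = 1000001, weight = 2.
  m = 1100 → c = 0100000, weight = 1.
  m = 0010 → c = 0000011, weight = 2.
  m = 1010 → c = 1100010, weight = 3.
  m = 0110 → c = 1000010, weight = 2.
  m = 1110 → c = 0100011, weight = 3.
  m = 0001 → c = 0010110, weight = 3.
  m = 1001 → c = 1110111, weight = 6.
  m = 0101 → c = 1010111, weight = 5.
  m = 1101 → c = 0110110, weight = 4.
  m = 0011 → c = 0010101, weight = 3.
  m = 1011 → c = 1110100, weight = 4.
  m = 0111 → c = 1010100, weight = 3.
  m = 1111 → c = 0110101, weight = 4.
Tally weights:
  weight 0: 1 codewords.
  weight 1: 1 codewords.
  weight 2: 3 codewords.
  weight 3: 6 codewords.
  weight 4: 3 codewords.
  weight 5: 1 codewords.
  weight 6: 1 codewords.
Minimum distance d = smallest w > 0 with A_w > 0 = 1.
Sanity: Σ A_w = 16 = 2^4 = 16 ✓.


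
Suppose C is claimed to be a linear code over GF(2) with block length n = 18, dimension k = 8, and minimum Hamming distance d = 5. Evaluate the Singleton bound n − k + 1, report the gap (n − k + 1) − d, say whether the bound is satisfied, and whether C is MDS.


Singleton RHS = n − k + 1 = 11, slack = 6, bound satisfied, not MDS.

Singleton bound: d ≤ n − k + 1.
Here n = 18, k = 8, so n − k + 1 = 11.
Given d = 5, check d ≤ 11: YES.
Slack = (n − k + 1) − d = 6.
The code is NOT MDS (slack = 6 > 0).
Description: the claimed parameters are [18, 8, 5]_2; such a code would be non-MDS.


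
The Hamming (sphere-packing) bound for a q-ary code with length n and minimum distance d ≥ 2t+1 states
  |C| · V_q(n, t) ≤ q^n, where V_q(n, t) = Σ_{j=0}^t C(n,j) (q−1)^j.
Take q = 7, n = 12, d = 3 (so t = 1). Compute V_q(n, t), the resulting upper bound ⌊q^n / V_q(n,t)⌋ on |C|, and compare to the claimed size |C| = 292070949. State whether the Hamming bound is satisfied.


V_q(n, t) = 73, q^n = 13841287201, Hamming bound = 189606673, |C| = 292070949 > bound (violated).

Step 1: Compute V_q(n, t) = Σ_{j=0}^1 C(n, j) (q−1)^j.
  j = 0: C(12,0)·(6)^0 = 1·1 = 1.
  j = 1: C(12,1)·(6)^1 = 12·6 = 72.
  V_q(n, t) = 1 + 72 = 73.
Step 2: q^n = 7^12 = 13841287201.
Step 3: Hamming bound ⌊q^n / V_q(n,t)⌋ = ⌊13841287201/73⌋ = 189606673.
Step 4: Compare |C| = 292070949 to 189606673: violated.
The claimed |C| lies above the Hamming bound, so no 7-ary code of length 12 with d ≥ 3 can have 292070949 codewords.


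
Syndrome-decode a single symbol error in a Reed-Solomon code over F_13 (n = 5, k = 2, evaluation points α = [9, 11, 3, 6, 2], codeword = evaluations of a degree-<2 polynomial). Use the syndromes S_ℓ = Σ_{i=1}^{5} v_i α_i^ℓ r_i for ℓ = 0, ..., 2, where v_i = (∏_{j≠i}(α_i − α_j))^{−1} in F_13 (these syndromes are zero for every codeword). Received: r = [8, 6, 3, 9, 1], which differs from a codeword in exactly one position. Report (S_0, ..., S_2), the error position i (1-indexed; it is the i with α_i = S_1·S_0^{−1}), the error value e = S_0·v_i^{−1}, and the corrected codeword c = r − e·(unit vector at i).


S = (4, 10, 12), error at position 1, error magnitude e = 6, c = [2, 6, 3, 9, 1].

Step 1: column multipliers v_i = (∏_{j≠i}(α_i − α_j))^{−1} mod 13.
  i = 1 (α = 9): (9−11)(9−3)(9−6)(9−2) = (−2)·6·3·7 = −252 ≡ 8, so v_1 = 8^{−1} = 5 (mod 13).
  i = 2 (α = 11): (11−9)(11−3)(11−6)(11−2) = 2·8·5·9 = 720 ≡ 5, so v_2 = 5^{−1} = 8 (mod 13).
  i = 3 (α = 3): (3−9)(3−11)(3−6)(3−2) = (−6)·(−8)·(−3)·1 = −144 ≡ 12, so v_3 = 12^{−1} = 12 (mod 13).
  i = 4 (α = 6): (6−9)(6−11)(6−3)(6−2) = (−3)·(−5)·3·4 = 180 ≡ 11, so v_4 = 11^{−1} = 6 (mod 13).
  i = 5 (α = 2): (2−9)(2−11)(2−3)(2−6) = (−7)·(−9)·(−1)·(−4) = 252 ≡ 5, so v_5 = 5^{−1} = 8 (mod 13).
  v = [5, 8, 12, 6, 8].
Step 2: syndromes of r = [8, 6, 3, 9, 1] (all sums mod 13).
  S_0 = Σ v_i r_i = 5·8 + 8·6 + 12·3 + 6·9 + 8·1 = 186 ≡ 4.
  S_1 = Σ v_i α_i r_i = 5·9·8 + 8·11·6 + 12·3·3 + 6·6·9 + 8·2·1 = 1336 ≡ 10.
  α_i^2 mod 13 = [3, 4, 9, 10, 4].
  S_2 = Σ v_i α_i^2 r_i = 5·3·8 + 8·4·6 + 12·9·3 + 6·10·9 + 8·4·1 = 1208 ≡ 12.
  S = (4, 10, 12) ≠ 0, so r is not a codeword (an error is present).
Step 3: locate the error. For a single error e at position i, S_ℓ = v_i·e·α_i^ℓ, so α_err = S_1/S_0.
  S_0^{−1} = 4^{−1} = 10 (mod 13), so α_err = 10·10 = 100 ≡ 9 = α_1. Error position i = 1.
  Consistency check: S_2/S_1 = 12·4 = 48 ≡ 9 = α_err ✓ (single-error assumption holds).
Step 4: error magnitude e = S_0/v_1 = S_0·∏_{j≠1}(α_1 − α_j) = 4·8 = 32 ≡ 6 (mod 13).
Step 5: correct position 1: c_1 = r_1 − e = 8 − 6 ≡ 2 (mod 13). Hence c = [2, 6, 3, 9, 1].
  Check: interpolating c through the α_i gives m(x) = 10 + 2·x (degree < 2) with m(α_i) = c_i for every i, so c is indeed a codeword.


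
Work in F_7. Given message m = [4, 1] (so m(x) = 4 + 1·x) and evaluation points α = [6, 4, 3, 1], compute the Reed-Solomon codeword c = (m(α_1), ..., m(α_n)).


c = [3, 1, 0, 5]

Message polynomial: m(x) = 4 + 1·x (mod 7).
For each evaluation point α_i, compute m(α_i) mod 7:
  α_1 = 6: Horner steps 1 → 3, so m(6) = 3.
  α_2 = 4: Horner steps 1 → 1, so m(4) = 1.
  α_3 = 3: Horner steps 1 → 0, so m(3) = 0.
  α_4 = 1: Horner steps 1 → 5, so m(1) = 5.
Codeword c = [3, 1, 0, 5] ∈ F_7^4.


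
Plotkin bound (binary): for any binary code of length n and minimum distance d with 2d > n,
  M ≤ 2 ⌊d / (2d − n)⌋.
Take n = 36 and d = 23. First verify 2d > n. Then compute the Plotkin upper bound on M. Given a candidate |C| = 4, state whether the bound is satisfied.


Plotkin bound M ≤ 4; given |C| = 4 ≤ bound (satisfied).

Check applicability: 2d = 46, n = 36.
2d − n = 10 > 0, so Plotkin applies.
Compute d/(2d−n) = 23/10 ≈ 2.3000.
⌊d/(2d−n)⌋ = 2.
Plotkin bound: M ≤ 2·2 = 4.
Given |C| = 4, check: satisfied.
This |C| is at the Plotkin bound.


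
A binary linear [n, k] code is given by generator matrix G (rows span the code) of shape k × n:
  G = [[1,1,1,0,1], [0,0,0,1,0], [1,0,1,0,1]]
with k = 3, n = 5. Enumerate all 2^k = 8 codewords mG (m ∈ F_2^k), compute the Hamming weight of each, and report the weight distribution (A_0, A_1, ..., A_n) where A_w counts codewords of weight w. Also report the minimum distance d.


Weight distribution: A_0 = 1, A_1 = 2, A_2 = 1, A_3 = 1, A_4 = 2, A_5 = 1. Minimum distance d = 1.

Enumerate all 2^3 = 8 messages m ∈ F_2^3.
For each, compute codeword c = mG in F_2^5, then tally its weight.
  m = 000 → c = 00000, weight = 0.
  m = 100 → c = 11101, weight = 4.
  m = 010 → c = 00010, weight = 1.
  m = 110 → c = 11111, weight = 5.
  m = 001 → c = 10101, weight = 3.
  m = 101 → c = 01000, weight = 1.
  m = 011 → c = 10111, weight = 4.
  m = 111 → c = 01010, weight = 2.
Tally weights:
  weight 0: 1 codewords.
  weight 1: 2 codewords.
  weight 2: 1 codewords.
  weight 3: 1 codewords.
  weight 4: 2 codewords.
  weight 5: 1 codewords.
Minimum distance d = smallest w > 0 with A_w > 0 = 1.
Sanity: Σ A_w = 8 = 2^3 = 8 ✓.


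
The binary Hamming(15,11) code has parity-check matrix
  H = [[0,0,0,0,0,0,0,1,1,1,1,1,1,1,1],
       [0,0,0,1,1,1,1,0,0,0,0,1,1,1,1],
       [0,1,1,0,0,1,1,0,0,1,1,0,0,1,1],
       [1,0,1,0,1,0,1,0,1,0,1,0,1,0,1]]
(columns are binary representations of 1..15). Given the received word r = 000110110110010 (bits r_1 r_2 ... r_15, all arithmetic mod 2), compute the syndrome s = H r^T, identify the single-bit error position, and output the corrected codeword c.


s = (0, 0, 0, 1)^T, error position = 1, corrected codeword c = 100110110110010

Compute s = H r^T mod 2 one row at a time:
  s_1 = 1 + 0 + 1 + 1 + 0 + 0 + 1 + 0 = 4 ≡ 0 (mod 2).
  s_2 = 1 + 1 + 0 + 1 + 0 + 0 + 1 + 0 = 4 ≡ 0 (mod 2).
  s_3 = 0 + 0 + 0 + 1 + 1 + 1 + 1 + 0 = 4 ≡ 0 (mod 2).
  s_4 = 0 + 0 + 1 + 1 + 0 + 1 + 0 + 0 = 3 ≡ 1 (mod 2).
s = (0, 0, 0, 1)^T — this equals column 1 of H (binary 0001), so error is at position 1.
Correct: flip bit 1 of r = 000110110110010 to get c = 100110110110010.


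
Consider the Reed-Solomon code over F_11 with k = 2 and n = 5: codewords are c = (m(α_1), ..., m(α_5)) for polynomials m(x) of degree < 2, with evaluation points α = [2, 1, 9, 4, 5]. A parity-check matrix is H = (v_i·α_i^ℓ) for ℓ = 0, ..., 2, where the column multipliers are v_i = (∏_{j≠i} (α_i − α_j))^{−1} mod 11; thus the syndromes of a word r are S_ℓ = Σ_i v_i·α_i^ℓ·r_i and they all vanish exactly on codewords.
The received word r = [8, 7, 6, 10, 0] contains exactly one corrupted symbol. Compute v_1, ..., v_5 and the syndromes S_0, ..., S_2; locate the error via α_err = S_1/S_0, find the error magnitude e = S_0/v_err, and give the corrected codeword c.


S = (10, 2, 7), error at position 3, error magnitude e = 2, c = [8, 7, 4, 10, 0].

Step 1: column multipliers v_i = (∏_{j≠i}(α_i − α_j))^{−1} mod 11.
  i = 1 (α = 2): (2−1)(2−9)(2−4)(2−5) = 1·(−7)·(−2)·(−3) = −42 ≡ 2, so v_1 = 2^{−1} = 6 (mod 11).
  i = 2 (α = 1): (1−2)(1−9)(1−4)(1−5) = (−1)·(−8)·(−3)·(−4) = 96 ≡ 8, so v_2 = 8^{−1} = 7 (mod 11).
  i = 3 (α = 9): (9−2)(9−1)(9−4)(9−5) = 7·8·5·4 = 1120 ≡ 9, so v_3 = 9^{−1} = 5 (mod 11).
  i = 4 (α = 4): (4−2)(4−1)(4−9)(4−5) = 2·3·(−5)·(−1) = 30 ≡ 8, so v_4 = 8^{−1} = 7 (mod 11).
  i = 5 (α = 5): (5−2)(5−1)(5−9)(5−4) = 3·4·(−4)·1 = −48 ≡ 7, so v_5 = 7^{−1} = 8 (mod 11).
  v = [6, 7, 5, 7, 8].
Step 2: syndromes of r = [8, 7, 6, 10, 0] (all sums mod 11).
  S_0 = Σ v_i r_i = 6·8 + 7·7 + 5·6 + 7·10 + 8·0 = 197 ≡ 10.
  S_1 = Σ v_i α_i r_i = 6·2·8 + 7·1·7 + 5·9·6 + 7·4·10 + 8·5·0 = 695 ≡ 2.
  α_i^2 mod 11 = [4, 1, 4, 5, 3].
  S_2 = Σ v_i α_i^2 r_i = 6·4·8 + 7·1·7 + 5·4·6 + 7·5·10 + 8·3·0 = 711 ≡ 7.
  S = (10, 2, 7) ≠ 0, so r is not a codeword (an error is present).
Step 3: locate the error. For a single error e at position i, S_ℓ = v_i·e·α_i^ℓ, so α_err = S_1/S_0.
  S_0^{−1} = 10^{−1} = 10 (mod 11), so α_err = 2·10 = 20 ≡ 9 = α_3. Error position i = 3.
  Consistency check: S_2/S_1 = 7·6 = 42 ≡ 9 = α_err ✓ (single-error assumption holds).
Step 4: error magnitude e = S_0/v_3 = S_0·∏_{j≠3}(α_3 − α_j) = 10·9 = 90 ≡ 2 (mod 11).
Step 5: correct position 3: c_3 = r_3 − e = 6 − 2 ≡ 4 (mod 11). Hence c = [8, 7, 4, 10, 0].
  Check: interpolating c through the α_i gives m(x) = 6 + 1·x (degree < 2) with m(α_i) = c_i for every i, so c is indeed a codeword.


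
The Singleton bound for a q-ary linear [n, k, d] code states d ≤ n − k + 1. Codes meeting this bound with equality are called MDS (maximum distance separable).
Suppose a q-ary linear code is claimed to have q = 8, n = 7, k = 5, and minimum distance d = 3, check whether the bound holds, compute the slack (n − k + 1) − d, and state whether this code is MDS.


Singleton RHS = n − k + 1 = 3, slack = 0, bound satisfied, MDS.

Singleton bound: d ≤ n − k + 1.
Here n = 7, k = 5, so n − k + 1 = 3.
Given d = 3, check d ≤ 3: YES.
Slack = (n − k + 1) − d = 0.
The code is MDS (slack = 0).
Description: the claimed parameters are [7, 5, 3]_8; such a code would be MDS (meets Singleton bound).


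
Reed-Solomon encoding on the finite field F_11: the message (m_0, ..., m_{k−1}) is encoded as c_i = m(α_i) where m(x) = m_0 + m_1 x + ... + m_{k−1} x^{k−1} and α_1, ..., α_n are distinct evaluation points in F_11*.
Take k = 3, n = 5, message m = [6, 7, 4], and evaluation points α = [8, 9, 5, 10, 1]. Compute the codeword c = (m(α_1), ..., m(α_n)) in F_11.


c = [10, 8, 9, 3, 6]

Message polynomial: m(x) = 6 + 7·x + 4·x^2 (mod 11).
For each evaluation point α_i, compute m(α_i) mod 11:
  α_1 = 8: Horner steps 4 → 6 → 10, so m(8) = 10.
  α_2 = 9: Horner steps 4 → 10 → 8, so m(9) = 8.
  α_3 = 5: Horner steps 4 → 5 → 9, so m(5) = 9.
  α_4 = 10: Horner steps 4 → 3 → 3, so m(10) = 3.
  α_5 = 1: Horner steps 4 → 0 → 6, so m(1) = 6.
Codeword c = [10, 8, 9, 3, 6] ∈ F_11^5.


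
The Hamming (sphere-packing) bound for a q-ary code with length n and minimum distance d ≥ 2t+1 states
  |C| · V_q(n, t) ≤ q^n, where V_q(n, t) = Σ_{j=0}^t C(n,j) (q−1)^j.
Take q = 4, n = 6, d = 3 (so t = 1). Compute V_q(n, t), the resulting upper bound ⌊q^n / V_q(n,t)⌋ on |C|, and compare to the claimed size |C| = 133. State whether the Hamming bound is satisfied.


V_q(n, t) = 19, q^n = 4096, Hamming bound = 215, |C| = 133 ≤ bound (satisfied).

Step 1: Compute V_q(n, t) = Σ_{j=0}^1 C(n, j) (q−1)^j.
  j = 0: C(6,0)·(3)^0 = 1·1 = 1.
  j = 1: C(6,1)·(3)^1 = 6·3 = 18.
  V_q(n, t) = 1 + 18 = 19.
Step 2: q^n = 4^6 = 4096.
Step 3: Hamming bound ⌊q^n / V_q(n,t)⌋ = ⌊4096/19⌋ = 215.
Step 4: Compare |C| = 133 to 215: satisfied.
The claimed |C| lies below the Hamming bound.


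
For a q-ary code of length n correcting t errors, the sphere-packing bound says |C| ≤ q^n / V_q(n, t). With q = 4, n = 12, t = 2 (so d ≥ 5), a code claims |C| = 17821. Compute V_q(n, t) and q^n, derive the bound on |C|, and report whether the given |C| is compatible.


V_q(n, t) = 631, q^n = 16777216, Hamming bound = 26588, |C| = 17821 ≤ bound (satisfied).

Step 1: Compute V_q(n, t) = Σ_{j=0}^2 C(n, j) (q−1)^j.
  j = 0: C(12,0)·(3)^0 = 1·1 = 1.
  j = 1: C(12,1)·(3)^1 = 12·3 = 36.
  j = 2: C(12,2)·(3)^2 = 66·9 = 594.
  V_q(n, t) = 1 + 36 + 594 = 631.
Step 2: q^n = 4^12 = 16777216.
Step 3: Hamming bound ⌊q^n / V_q(n,t)⌋ = ⌊16777216/631⌋ = 26588.
Step 4: Compare |C| = 17821 to 26588: satisfied.
The claimed |C| lies below the Hamming bound.


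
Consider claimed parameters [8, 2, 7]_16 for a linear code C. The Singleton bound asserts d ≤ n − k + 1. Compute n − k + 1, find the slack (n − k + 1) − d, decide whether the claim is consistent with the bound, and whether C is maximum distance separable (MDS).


Singleton RHS = n − k + 1 = 7, slack = 0, bound satisfied, MDS.

Singleton bound: d ≤ n − k + 1.
Here n = 8, k = 2, so n − k + 1 = 7.
Given d = 7, check d ≤ 7: YES.
Slack = (n − k + 1) − d = 0.
The code is MDS (slack = 0).
Description: the claimed parameters are [8, 2, 7]_16; such a code would be MDS (meets Singleton bound).


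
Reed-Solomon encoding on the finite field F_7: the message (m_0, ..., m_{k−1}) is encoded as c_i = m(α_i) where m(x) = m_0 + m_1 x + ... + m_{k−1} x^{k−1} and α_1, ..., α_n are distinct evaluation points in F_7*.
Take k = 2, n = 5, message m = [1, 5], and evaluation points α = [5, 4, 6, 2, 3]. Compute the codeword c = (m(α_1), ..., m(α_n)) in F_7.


c = [5, 0, 3, 4, 2]

Message polynomial: m(x) = 1 + 5·x (mod 7).
For each evaluation point α_i, compute m(α_i) mod 7:
  α_1 = 5: Horner steps 5 → 5, so m(5) = 5.
  α_2 = 4: Horner steps 5 → 0, so m(4) = 0.
  α_3 = 6: Horner steps 5 → 3, so m(6) = 3.
  α_4 = 2: Horner steps 5 → 4, so m(2) = 4.
  α_5 = 3: Horner steps 5 → 2, so m(3) = 2.
Codeword c = [5, 0, 3, 4, 2] ∈ F_7^5.


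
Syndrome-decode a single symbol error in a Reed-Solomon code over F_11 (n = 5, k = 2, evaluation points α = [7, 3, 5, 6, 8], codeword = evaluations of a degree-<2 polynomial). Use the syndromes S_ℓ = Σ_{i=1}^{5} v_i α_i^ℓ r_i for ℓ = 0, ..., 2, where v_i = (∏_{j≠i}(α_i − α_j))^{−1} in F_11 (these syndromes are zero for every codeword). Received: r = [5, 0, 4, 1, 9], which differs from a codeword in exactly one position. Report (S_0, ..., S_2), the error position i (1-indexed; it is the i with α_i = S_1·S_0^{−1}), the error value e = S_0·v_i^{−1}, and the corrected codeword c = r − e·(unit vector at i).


S = (4, 9, 1), error at position 3, error magnitude e = 7, c = [5, 0, 8, 1, 9].

Step 1: column multipliers v_i = (∏_{j≠i}(α_i − α_j))^{−1} mod 11.
  i = 1 (α = 7): (7−3)(7−5)(7−6)(7−8) = 4·2·1·(−1) = −8 ≡ 3, so v_1 = 3^{−1} = 4 (mod 11).
  i = 2 (α = 3): (3−7)(3−5)(3−6)(3−8) = (−4)·(−2)·(−3)·(−5) = 120 ≡ 10, so v_2 = 10^{−1} = 10 (mod 11).
  i = 3 (α = 5): (5−7)(5−3)(5−6)(5−8) = (−2)·2·(−1)·(−3) = −12 ≡ 10, so v_3 = 10^{−1} = 10 (mod 11).
  i = 4 (α = 6): (6−7)(6−3)(6−5)(6−8) = (−1)·3·1·(−2) = 6 ≡ 6, so v_4 = 6^{−1} = 2 (mod 11).
  i = 5 (α = 8): (8−7)(8−3)(8−5)(8−6) = 1·5·3·2 = 30 ≡ 8, so v_5 = 8^{−1} = 7 (mod 11).
  v = [4, 10, 10, 2, 7].
Step 2: syndromes of r = [5, 0, 4, 1, 9] (all sums mod 11).
  S_0 = Σ v_i r_i = 4·5 + 10·0 + 10·4 + 2·1 + 7·9 = 125 ≡ 4.
  S_1 = Σ v_i α_i r_i = 4·7·5 + 10·3·0 + 10·5·4 + 2·6·1 + 7·8·9 = 856 ≡ 9.
  α_i^2 mod 11 = [5, 9, 3, 3, 9].
  S_2 = Σ v_i α_i^2 r_i = 4·5·5 + 10·9·0 + 10·3·4 + 2·3·1 + 7·9·9 = 793 ≡ 1.
  S = (4, 9, 1) ≠ 0, so r is not a codeword (an error is present).
Step 3: locate the error. For a single error e at position i, S_ℓ = v_i·e·α_i^ℓ, so α_err = S_1/S_0.
  S_0^{−1} = 4^{−1} = 3 (mod 11), so α_err = 9·3 = 27 ≡ 5 = α_3. Error position i = 3.
  Consistency check: S_2/S_1 = 1·5 = 5 ≡ 5 = α_err ✓ (single-error assumption holds).
Step 4: error magnitude e = S_0/v_3 = S_0·∏_{j≠3}(α_3 − α_j) = 4·10 = 40 ≡ 7 (mod 11).
Step 5: correct position 3: c_3 = r_3 − e = 4 − 7 ≡ 8 (mod 11). Hence c = [5, 0, 8, 1, 9].
  Check: interpolating c through the α_i gives m(x) = 10 + 4·x (degree < 2) with m(α_i) = c_i for every i, so c is indeed a codeword.


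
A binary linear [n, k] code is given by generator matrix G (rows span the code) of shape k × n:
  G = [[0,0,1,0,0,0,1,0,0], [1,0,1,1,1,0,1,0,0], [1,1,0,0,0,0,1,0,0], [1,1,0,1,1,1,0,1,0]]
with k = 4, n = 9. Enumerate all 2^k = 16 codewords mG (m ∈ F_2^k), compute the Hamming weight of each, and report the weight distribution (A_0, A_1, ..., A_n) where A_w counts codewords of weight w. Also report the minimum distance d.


Weight distribution: A_0 = 1, A_2 = 1, A_3 = 4, A_4 = 4, A_5 = 4, A_6 = 1, A_8 = 1. Minimum distance d = 2.

Enumerate all 2^4 = 16 messages m ∈ F_2^4.
For each, compute codeword c = mG in F_2^9, then tally its weight.
  m = 0000 → c = 000000000, weight = 0.
  m = 1000 → c = 001000100, weight = 2.
  m = 0100 → c = 101110100, weight = 5.
  m = 1100 → c = 100110000, weight = 3.
  m = 0010 → c = 110000100, weight = 3.
  m = 1010 → c = 111000000, weight = 3.
  m = 0110 → c = 011110000, weight = 4.
  m = 1110 → c = 010110100, weight = 4.
  m = 0001 → c = 110111010, weight = 6.
  m = 1001 → c = 111111110, weight = 8.
  m = 0101 → c = 011001110, weight = 5.
  m = 1101 → c = 010001010, weight = 3.
  m = 0011 → c = 000111110, weight = 5.
  m = 1011 → c = 001111010, weight = 5.
  m = 0111 → c = 101001010, weight = 4.
  m = 1111 → c = 100001110, weight = 4.
Tally weights:
  weight 0: 1 codewords.
  weight 2: 1 codewords.
  weight 3: 4 codewords.
  weight 4: 4 codewords.
  weight 5: 4 codewords.
  weight 6: 1 codewords.
  weight 8: 1 codewords.
Minimum distance d = smallest w > 0 with A_w > 0 = 2.
Sanity: Σ A_w = 16 = 2^4 = 16 ✓.


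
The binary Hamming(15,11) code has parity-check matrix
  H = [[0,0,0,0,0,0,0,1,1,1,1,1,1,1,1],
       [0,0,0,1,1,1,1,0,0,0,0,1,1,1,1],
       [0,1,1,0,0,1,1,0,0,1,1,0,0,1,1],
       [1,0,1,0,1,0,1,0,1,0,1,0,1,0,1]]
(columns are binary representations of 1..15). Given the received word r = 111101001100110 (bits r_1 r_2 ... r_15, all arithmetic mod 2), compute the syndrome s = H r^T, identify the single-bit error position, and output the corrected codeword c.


s = (0, 0, 1, 0)^T, error position = 2, corrected codeword c = 101101001100110

Compute s = H r^T mod 2 one row at a time:
  s_1 = 0 + 1 + 1 + 0 + 0 + 1 + 1 + 0 = 4 ≡ 0 (mod 2).
  s_2 = 1 + 0 + 1 + 0 + 0 + 1 + 1 + 0 = 4 ≡ 0 (mod 2).
  s_3 = 1 + 1 + 1 + 0 + 1 + 0 + 1 + 0 = 5 ≡ 1 (mod 2).
  s_4 = 1 + 1 + 0 + 0 + 1 + 0 + 1 + 0 = 4 ≡ 0 (mod 2).
s = (0, 0, 1, 0)^T — this equals column 2 of H (binary 0010), so error is at position 2.
Correct: flip bit 2 of r = 111101001100110 to get c = 101101001100110.
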